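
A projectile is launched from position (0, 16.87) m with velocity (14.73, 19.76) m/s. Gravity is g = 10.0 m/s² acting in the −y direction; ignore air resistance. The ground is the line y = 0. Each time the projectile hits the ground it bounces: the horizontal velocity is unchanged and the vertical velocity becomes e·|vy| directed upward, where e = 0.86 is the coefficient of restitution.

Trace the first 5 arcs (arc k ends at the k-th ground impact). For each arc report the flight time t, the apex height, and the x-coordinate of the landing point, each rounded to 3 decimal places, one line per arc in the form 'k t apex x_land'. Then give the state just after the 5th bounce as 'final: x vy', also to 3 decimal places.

Arc 1: start y=16.870, vy=19.760 → t=4.674, apex=36.393, x_land=68.846, impact vy=-26.979
  bounce: vy ← 0.86·26.979 = 23.202
Arc 2: start y=0.000, vy=23.202 → t=4.640, apex=26.916, x_land=137.199, impact vy=-23.202
  bounce: vy ← 0.86·23.202 = 19.954
Arc 3: start y=0.000, vy=19.954 → t=3.991, apex=19.907, x_land=195.982, impact vy=-19.954
  bounce: vy ← 0.86·19.954 = 17.160
Arc 4: start y=0.000, vy=17.160 → t=3.432, apex=14.723, x_land=246.535, impact vy=-17.160
  bounce: vy ← 0.86·17.160 = 14.758
Arc 5: start y=0.000, vy=14.758 → t=2.952, apex=10.889, x_land=290.011, impact vy=-14.758
  bounce: vy ← 0.86·14.758 = 12.692

1 4.674 36.393 68.846
2 4.640 26.916 137.199
3 3.991 19.907 195.982
4 3.432 14.723 246.535
5 2.952 10.889 290.011
final: 290.011 12.692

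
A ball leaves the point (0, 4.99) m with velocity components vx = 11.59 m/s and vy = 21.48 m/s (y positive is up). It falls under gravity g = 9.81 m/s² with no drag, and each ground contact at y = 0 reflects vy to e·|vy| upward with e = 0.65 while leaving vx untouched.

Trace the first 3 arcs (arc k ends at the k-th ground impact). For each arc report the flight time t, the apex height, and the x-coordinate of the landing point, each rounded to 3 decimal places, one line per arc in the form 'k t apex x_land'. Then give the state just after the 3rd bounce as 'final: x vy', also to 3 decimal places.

1 4.600 28.506 53.318
2 3.134 12.044 89.641
3 2.037 5.089 113.250
final: 113.250 6.495

Arc 1: start y=4.990, vy=21.480 → t=4.600, apex=28.506, x_land=53.318, impact vy=-23.649
  bounce: vy ← 0.65·23.649 = 15.372
Arc 2: start y=0.000, vy=15.372 → t=3.134, apex=12.044, x_land=89.641, impact vy=-15.372
  bounce: vy ← 0.65·15.372 = 9.992
Arc 3: start y=0.000, vy=9.992 → t=2.037, apex=5.089, x_land=113.250, impact vy=-9.992
  bounce: vy ← 0.65·9.992 = 6.495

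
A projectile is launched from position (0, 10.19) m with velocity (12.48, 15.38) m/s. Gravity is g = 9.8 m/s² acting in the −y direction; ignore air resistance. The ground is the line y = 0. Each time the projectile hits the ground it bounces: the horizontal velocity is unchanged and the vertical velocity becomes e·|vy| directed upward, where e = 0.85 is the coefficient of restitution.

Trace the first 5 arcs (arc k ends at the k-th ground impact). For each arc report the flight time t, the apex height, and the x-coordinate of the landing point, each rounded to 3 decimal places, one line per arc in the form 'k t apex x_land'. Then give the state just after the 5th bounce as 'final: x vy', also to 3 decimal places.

1 3.701 22.259 46.185
2 3.623 16.082 91.403
3 3.080 11.619 129.839
4 2.618 8.395 162.509
5 2.225 6.065 190.279
final: 190.279 9.268

Arc 1: start y=10.190, vy=15.380 → t=3.701, apex=22.259, x_land=46.185, impact vy=-20.887
  bounce: vy ← 0.85·20.887 = 17.754
Arc 2: start y=0.000, vy=17.754 → t=3.623, apex=16.082, x_land=91.403, impact vy=-17.754
  bounce: vy ← 0.85·17.754 = 15.091
Arc 3: start y=0.000, vy=15.091 → t=3.080, apex=11.619, x_land=129.839, impact vy=-15.091
  bounce: vy ← 0.85·15.091 = 12.827
Arc 4: start y=0.000, vy=12.827 → t=2.618, apex=8.395, x_land=162.509, impact vy=-12.827
  bounce: vy ← 0.85·12.827 = 10.903
Arc 5: start y=0.000, vy=10.903 → t=2.225, apex=6.065, x_land=190.279, impact vy=-10.903
  bounce: vy ← 0.85·10.903 = 9.268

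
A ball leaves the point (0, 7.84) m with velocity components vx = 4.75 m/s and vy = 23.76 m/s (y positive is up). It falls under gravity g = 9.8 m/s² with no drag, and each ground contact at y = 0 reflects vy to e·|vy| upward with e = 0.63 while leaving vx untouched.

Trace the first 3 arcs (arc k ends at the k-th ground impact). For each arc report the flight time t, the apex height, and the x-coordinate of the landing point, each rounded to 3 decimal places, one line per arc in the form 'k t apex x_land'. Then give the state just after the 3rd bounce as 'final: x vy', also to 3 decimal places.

1 5.159 36.643 24.506
2 3.446 14.544 40.872
3 2.171 5.772 51.184
final: 51.184 6.701

Arc 1: start y=7.840, vy=23.760 → t=5.159, apex=36.643, x_land=24.506, impact vy=-26.799
  bounce: vy ← 0.63·26.799 = 16.884
Arc 2: start y=0.000, vy=16.884 → t=3.446, apex=14.544, x_land=40.872, impact vy=-16.884
  bounce: vy ← 0.63·16.884 = 10.637
Arc 3: start y=0.000, vy=10.637 → t=2.171, apex=5.772, x_land=51.184, impact vy=-10.637
  bounce: vy ← 0.63·10.637 = 6.701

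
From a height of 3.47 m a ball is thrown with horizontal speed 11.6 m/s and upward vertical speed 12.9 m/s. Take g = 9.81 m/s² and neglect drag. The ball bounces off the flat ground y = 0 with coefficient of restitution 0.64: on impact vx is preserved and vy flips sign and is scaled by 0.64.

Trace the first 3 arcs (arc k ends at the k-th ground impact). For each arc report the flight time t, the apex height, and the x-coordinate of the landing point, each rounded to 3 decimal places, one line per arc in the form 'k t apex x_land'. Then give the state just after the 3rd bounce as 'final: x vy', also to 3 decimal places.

Arc 1: start y=3.470, vy=12.900 → t=2.876, apex=11.952, x_land=33.361, impact vy=-15.313
  bounce: vy ← 0.64·15.313 = 9.800
Arc 2: start y=0.000, vy=9.800 → t=1.998, apex=4.895, x_land=56.538, impact vy=-9.800
  bounce: vy ← 0.64·9.800 = 6.272
Arc 3: start y=0.000, vy=6.272 → t=1.279, apex=2.005, x_land=71.372, impact vy=-6.272
  bounce: vy ← 0.64·6.272 = 4.014

1 2.876 11.952 33.361
2 1.998 4.895 56.538
3 1.279 2.005 71.372
final: 71.372 4.014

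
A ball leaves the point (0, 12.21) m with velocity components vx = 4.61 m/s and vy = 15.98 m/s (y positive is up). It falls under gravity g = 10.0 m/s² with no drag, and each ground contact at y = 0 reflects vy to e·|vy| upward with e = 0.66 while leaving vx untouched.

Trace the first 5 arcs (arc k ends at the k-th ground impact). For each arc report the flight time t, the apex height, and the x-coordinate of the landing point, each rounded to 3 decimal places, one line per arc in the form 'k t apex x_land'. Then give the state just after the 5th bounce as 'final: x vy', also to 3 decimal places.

Arc 1: start y=12.210, vy=15.980 → t=3.833, apex=24.978, x_land=17.671, impact vy=-22.351
  bounce: vy ← 0.66·22.351 = 14.752
Arc 2: start y=0.000, vy=14.752 → t=2.950, apex=10.880, x_land=31.271, impact vy=-14.752
  bounce: vy ← 0.66·14.752 = 9.736
Arc 3: start y=0.000, vy=9.736 → t=1.947, apex=4.740, x_land=40.248, impact vy=-9.736
  bounce: vy ← 0.66·9.736 = 6.426
Arc 4: start y=0.000, vy=6.426 → t=1.285, apex=2.065, x_land=46.173, impact vy=-6.426
  bounce: vy ← 0.66·6.426 = 4.241
Arc 5: start y=0.000, vy=4.241 → t=0.848, apex=0.899, x_land=50.083, impact vy=-4.241
  bounce: vy ← 0.66·4.241 = 2.799

1 3.833 24.978 17.671
2 2.950 10.880 31.271
3 1.947 4.740 40.248
4 1.285 2.065 46.173
5 0.848 0.899 50.083
final: 50.083 2.799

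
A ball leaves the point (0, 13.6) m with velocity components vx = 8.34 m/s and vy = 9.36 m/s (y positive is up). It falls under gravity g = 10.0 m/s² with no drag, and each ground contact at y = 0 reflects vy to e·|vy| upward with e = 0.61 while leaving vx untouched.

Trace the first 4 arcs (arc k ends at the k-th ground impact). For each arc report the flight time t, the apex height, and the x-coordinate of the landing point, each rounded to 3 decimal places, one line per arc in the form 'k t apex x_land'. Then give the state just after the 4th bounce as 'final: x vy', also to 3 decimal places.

Arc 1: start y=13.600, vy=9.360 → t=2.832, apex=17.980, x_land=23.622, impact vy=-18.963
  bounce: vy ← 0.61·18.963 = 11.568
Arc 2: start y=0.000, vy=11.568 → t=2.314, apex=6.691, x_land=42.917, impact vy=-11.568
  bounce: vy ← 0.61·11.568 = 7.056
Arc 3: start y=0.000, vy=7.056 → t=1.411, apex=2.490, x_land=54.686, impact vy=-7.056
  bounce: vy ← 0.61·7.056 = 4.304
Arc 4: start y=0.000, vy=4.304 → t=0.861, apex=0.926, x_land=61.866, impact vy=-4.304
  bounce: vy ← 0.61·4.304 = 2.626

1 2.832 17.980 23.622
2 2.314 6.691 42.917
3 1.411 2.490 54.686
4 0.861 0.926 61.866
final: 61.866 2.626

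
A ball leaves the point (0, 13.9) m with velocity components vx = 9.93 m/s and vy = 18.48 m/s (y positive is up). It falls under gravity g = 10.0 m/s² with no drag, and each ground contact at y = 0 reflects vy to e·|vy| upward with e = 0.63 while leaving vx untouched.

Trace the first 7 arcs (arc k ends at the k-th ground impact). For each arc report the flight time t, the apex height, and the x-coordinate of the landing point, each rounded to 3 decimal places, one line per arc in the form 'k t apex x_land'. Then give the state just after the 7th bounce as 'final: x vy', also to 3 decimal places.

1 4.337 30.976 43.066
2 3.136 12.294 74.208
3 1.976 4.880 93.828
4 1.245 1.937 106.188
5 0.784 0.769 113.975
6 0.494 0.305 118.880
7 0.311 0.121 121.971
final: 121.971 0.980

Arc 1: start y=13.900, vy=18.480 → t=4.337, apex=30.976, x_land=43.066, impact vy=-24.890
  bounce: vy ← 0.63·24.890 = 15.681
Arc 2: start y=0.000, vy=15.681 → t=3.136, apex=12.294, x_land=74.208, impact vy=-15.681
  bounce: vy ← 0.63·15.681 = 9.879
Arc 3: start y=0.000, vy=9.879 → t=1.976, apex=4.880, x_land=93.828, impact vy=-9.879
  bounce: vy ← 0.63·9.879 = 6.224
Arc 4: start y=0.000, vy=6.224 → t=1.245, apex=1.937, x_land=106.188, impact vy=-6.224
  bounce: vy ← 0.63·6.224 = 3.921
Arc 5: start y=0.000, vy=3.921 → t=0.784, apex=0.769, x_land=113.975, impact vy=-3.921
  bounce: vy ← 0.63·3.921 = 2.470
Arc 6: start y=0.000, vy=2.470 → t=0.494, apex=0.305, x_land=118.880, impact vy=-2.470
  bounce: vy ← 0.63·2.470 = 1.556
Arc 7: start y=0.000, vy=1.556 → t=0.311, apex=0.121, x_land=121.971, impact vy=-1.556
  bounce: vy ← 0.63·1.556 = 0.980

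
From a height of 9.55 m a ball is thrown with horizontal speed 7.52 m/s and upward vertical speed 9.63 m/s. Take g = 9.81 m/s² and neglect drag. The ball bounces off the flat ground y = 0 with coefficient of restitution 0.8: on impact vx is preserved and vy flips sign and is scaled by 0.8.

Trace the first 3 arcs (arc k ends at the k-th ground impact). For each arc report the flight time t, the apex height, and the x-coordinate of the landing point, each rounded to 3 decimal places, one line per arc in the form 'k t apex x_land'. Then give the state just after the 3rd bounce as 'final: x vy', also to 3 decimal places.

Arc 1: start y=9.550, vy=9.630 → t=2.688, apex=14.277, x_land=20.212, impact vy=-16.736
  bounce: vy ← 0.8·16.736 = 13.389
Arc 2: start y=0.000, vy=13.389 → t=2.730, apex=9.137, x_land=40.739, impact vy=-13.389
  bounce: vy ← 0.8·13.389 = 10.711
Arc 3: start y=0.000, vy=10.711 → t=2.184, apex=5.848, x_land=57.161, impact vy=-10.711
  bounce: vy ← 0.8·10.711 = 8.569

1 2.688 14.277 20.212
2 2.730 9.137 40.739
3 2.184 5.848 57.161
final: 57.161 8.569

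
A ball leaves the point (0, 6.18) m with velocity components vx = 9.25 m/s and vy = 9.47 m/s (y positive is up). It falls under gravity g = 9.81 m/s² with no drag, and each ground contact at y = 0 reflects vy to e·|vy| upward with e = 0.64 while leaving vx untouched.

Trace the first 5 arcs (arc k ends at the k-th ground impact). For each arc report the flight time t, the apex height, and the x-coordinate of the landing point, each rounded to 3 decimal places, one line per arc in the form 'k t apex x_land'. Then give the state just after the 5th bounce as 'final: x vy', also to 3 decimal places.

1 2.446 10.751 22.624
2 1.895 4.404 40.153
3 1.213 1.804 51.371
4 0.776 0.739 58.551
5 0.497 0.303 63.146
final: 63.146 1.559

Arc 1: start y=6.180, vy=9.470 → t=2.446, apex=10.751, x_land=22.624, impact vy=-14.524
  bounce: vy ← 0.64·14.524 = 9.295
Arc 2: start y=0.000, vy=9.295 → t=1.895, apex=4.404, x_land=40.153, impact vy=-9.295
  bounce: vy ← 0.64·9.295 = 5.949
Arc 3: start y=0.000, vy=5.949 → t=1.213, apex=1.804, x_land=51.371, impact vy=-5.949
  bounce: vy ← 0.64·5.949 = 3.807
Arc 4: start y=0.000, vy=3.807 → t=0.776, apex=0.739, x_land=58.551, impact vy=-3.807
  bounce: vy ← 0.64·3.807 = 2.437
Arc 5: start y=0.000, vy=2.437 → t=0.497, apex=0.303, x_land=63.146, impact vy=-2.437
  bounce: vy ← 0.64·2.437 = 1.559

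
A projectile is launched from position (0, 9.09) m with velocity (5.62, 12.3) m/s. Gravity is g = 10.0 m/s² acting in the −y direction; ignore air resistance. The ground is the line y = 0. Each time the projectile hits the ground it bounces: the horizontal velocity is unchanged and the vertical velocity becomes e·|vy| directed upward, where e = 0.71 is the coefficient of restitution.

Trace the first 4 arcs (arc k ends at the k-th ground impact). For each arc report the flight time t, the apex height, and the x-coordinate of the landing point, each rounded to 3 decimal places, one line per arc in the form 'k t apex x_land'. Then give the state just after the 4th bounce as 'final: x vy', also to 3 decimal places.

1 3.055 16.654 17.170
2 2.592 8.396 31.734
3 1.840 4.232 42.075
4 1.306 2.133 49.418
final: 49.418 4.638

Arc 1: start y=9.090, vy=12.300 → t=3.055, apex=16.654, x_land=17.170, impact vy=-18.251
  bounce: vy ← 0.71·18.251 = 12.958
Arc 2: start y=0.000, vy=12.958 → t=2.592, apex=8.396, x_land=31.734, impact vy=-12.958
  bounce: vy ← 0.71·12.958 = 9.200
Arc 3: start y=0.000, vy=9.200 → t=1.840, apex=4.232, x_land=42.075, impact vy=-9.200
  bounce: vy ← 0.71·9.200 = 6.532
Arc 4: start y=0.000, vy=6.532 → t=1.306, apex=2.133, x_land=49.418, impact vy=-6.532
  bounce: vy ← 0.71·6.532 = 4.638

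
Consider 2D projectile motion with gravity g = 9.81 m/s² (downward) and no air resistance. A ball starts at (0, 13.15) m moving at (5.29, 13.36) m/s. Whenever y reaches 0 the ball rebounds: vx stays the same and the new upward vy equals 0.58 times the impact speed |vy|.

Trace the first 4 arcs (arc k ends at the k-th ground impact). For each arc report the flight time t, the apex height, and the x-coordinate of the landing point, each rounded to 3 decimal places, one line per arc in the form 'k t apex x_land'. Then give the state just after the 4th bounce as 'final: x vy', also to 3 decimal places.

1 3.492 22.247 18.470
2 2.470 7.484 31.539
3 1.433 2.518 39.119
4 0.831 0.847 43.515
final: 43.515 2.364

Arc 1: start y=13.150, vy=13.360 → t=3.492, apex=22.247, x_land=18.470, impact vy=-20.892
  bounce: vy ← 0.58·20.892 = 12.118
Arc 2: start y=0.000, vy=12.118 → t=2.470, apex=7.484, x_land=31.539, impact vy=-12.118
  bounce: vy ← 0.58·12.118 = 7.028
Arc 3: start y=0.000, vy=7.028 → t=1.433, apex=2.518, x_land=39.119, impact vy=-7.028
  bounce: vy ← 0.58·7.028 = 4.076
Arc 4: start y=0.000, vy=4.076 → t=0.831, apex=0.847, x_land=43.515, impact vy=-4.076
  bounce: vy ← 0.58·4.076 = 2.364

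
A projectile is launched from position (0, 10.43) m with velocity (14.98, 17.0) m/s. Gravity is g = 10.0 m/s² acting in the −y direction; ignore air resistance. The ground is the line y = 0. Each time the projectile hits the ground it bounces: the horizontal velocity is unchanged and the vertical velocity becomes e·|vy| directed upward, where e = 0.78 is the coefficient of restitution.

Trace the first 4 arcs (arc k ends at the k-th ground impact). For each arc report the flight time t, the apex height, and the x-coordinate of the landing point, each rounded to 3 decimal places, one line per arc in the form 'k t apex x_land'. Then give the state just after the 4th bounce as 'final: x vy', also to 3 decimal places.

Arc 1: start y=10.430, vy=17.000 → t=3.931, apex=24.880, x_land=58.882, impact vy=-22.307
  bounce: vy ← 0.78·22.307 = 17.399
Arc 2: start y=0.000, vy=17.399 → t=3.480, apex=15.137, x_land=111.010, impact vy=-17.399
  bounce: vy ← 0.78·17.399 = 13.572
Arc 3: start y=0.000, vy=13.572 → t=2.714, apex=9.209, x_land=151.671, impact vy=-13.572
  bounce: vy ← 0.78·13.572 = 10.586
Arc 4: start y=0.000, vy=10.586 → t=2.117, apex=5.603, x_land=183.386, impact vy=-10.586
  bounce: vy ← 0.78·10.586 = 8.257

1 3.931 24.880 58.882
2 3.480 15.137 111.010
3 2.714 9.209 151.671
4 2.117 5.603 183.386
final: 183.386 8.257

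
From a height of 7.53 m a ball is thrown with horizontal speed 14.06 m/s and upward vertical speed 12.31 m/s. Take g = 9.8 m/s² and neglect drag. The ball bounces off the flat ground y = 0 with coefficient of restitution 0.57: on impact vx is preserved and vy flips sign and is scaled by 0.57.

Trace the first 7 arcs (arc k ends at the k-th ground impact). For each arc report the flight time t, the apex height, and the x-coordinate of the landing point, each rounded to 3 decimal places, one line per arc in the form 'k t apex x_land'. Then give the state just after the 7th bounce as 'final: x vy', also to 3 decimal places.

1 3.021 15.261 42.474
2 2.012 4.958 70.762
3 1.147 1.611 86.885
4 0.654 0.523 96.076
5 0.373 0.170 101.314
6 0.212 0.055 104.300
7 0.121 0.018 106.002
final: 106.002 0.338

Arc 1: start y=7.530, vy=12.310 → t=3.021, apex=15.261, x_land=42.474, impact vy=-17.295
  bounce: vy ← 0.57·17.295 = 9.858
Arc 2: start y=0.000, vy=9.858 → t=2.012, apex=4.958, x_land=70.762, impact vy=-9.858
  bounce: vy ← 0.57·9.858 = 5.619
Arc 3: start y=0.000, vy=5.619 → t=1.147, apex=1.611, x_land=86.885, impact vy=-5.619
  bounce: vy ← 0.57·5.619 = 3.203
Arc 4: start y=0.000, vy=3.203 → t=0.654, apex=0.523, x_land=96.076, impact vy=-3.203
  bounce: vy ← 0.57·3.203 = 1.826
Arc 5: start y=0.000, vy=1.826 → t=0.373, apex=0.170, x_land=101.314, impact vy=-1.826
  bounce: vy ← 0.57·1.826 = 1.041
Arc 6: start y=0.000, vy=1.041 → t=0.212, apex=0.055, x_land=104.300, impact vy=-1.041
  bounce: vy ← 0.57·1.041 = 0.593
Arc 7: start y=0.000, vy=0.593 → t=0.121, apex=0.018, x_land=106.002, impact vy=-0.593
  bounce: vy ← 0.57·0.593 = 0.338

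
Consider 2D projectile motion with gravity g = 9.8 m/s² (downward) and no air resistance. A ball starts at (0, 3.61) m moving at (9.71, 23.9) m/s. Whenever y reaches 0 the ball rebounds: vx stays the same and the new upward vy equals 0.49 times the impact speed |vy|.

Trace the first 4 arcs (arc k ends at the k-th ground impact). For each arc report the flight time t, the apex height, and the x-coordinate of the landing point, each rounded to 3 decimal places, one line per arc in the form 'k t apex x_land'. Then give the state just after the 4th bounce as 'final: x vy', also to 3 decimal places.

1 5.024 32.753 48.785
2 2.534 7.864 73.387
3 1.242 1.888 85.442
4 0.608 0.453 91.349
final: 91.349 1.461

Arc 1: start y=3.610, vy=23.900 → t=5.024, apex=32.753, x_land=48.785, impact vy=-25.337
  bounce: vy ← 0.49·25.337 = 12.415
Arc 2: start y=0.000, vy=12.415 → t=2.534, apex=7.864, x_land=73.387, impact vy=-12.415
  bounce: vy ← 0.49·12.415 = 6.083
Arc 3: start y=0.000, vy=6.083 → t=1.242, apex=1.888, x_land=85.442, impact vy=-6.083
  bounce: vy ← 0.49·6.083 = 2.981
Arc 4: start y=0.000, vy=2.981 → t=0.608, apex=0.453, x_land=91.349, impact vy=-2.981
  bounce: vy ← 0.49·2.981 = 1.461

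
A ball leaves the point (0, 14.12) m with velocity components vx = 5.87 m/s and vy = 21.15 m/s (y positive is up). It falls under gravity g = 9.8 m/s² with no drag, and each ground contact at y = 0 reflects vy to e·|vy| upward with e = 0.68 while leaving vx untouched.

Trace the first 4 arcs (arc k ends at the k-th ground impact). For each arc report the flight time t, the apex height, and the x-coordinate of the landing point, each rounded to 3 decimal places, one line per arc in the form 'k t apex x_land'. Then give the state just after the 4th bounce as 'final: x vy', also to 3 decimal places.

Arc 1: start y=14.120, vy=21.150 → t=4.904, apex=36.943, x_land=28.786, impact vy=-26.909
  bounce: vy ← 0.68·26.909 = 18.298
Arc 2: start y=0.000, vy=18.298 → t=3.734, apex=17.082, x_land=50.706, impact vy=-18.298
  bounce: vy ← 0.68·18.298 = 12.443
Arc 3: start y=0.000, vy=12.443 → t=2.539, apex=7.899, x_land=65.612, impact vy=-12.443
  bounce: vy ← 0.68·12.443 = 8.461
Arc 4: start y=0.000, vy=8.461 → t=1.727, apex=3.652, x_land=75.748, impact vy=-8.461
  bounce: vy ← 0.68·8.461 = 5.753

1 4.904 36.943 28.786
2 3.734 17.082 50.706
3 2.539 7.899 65.612
4 1.727 3.652 75.748
final: 75.748 5.753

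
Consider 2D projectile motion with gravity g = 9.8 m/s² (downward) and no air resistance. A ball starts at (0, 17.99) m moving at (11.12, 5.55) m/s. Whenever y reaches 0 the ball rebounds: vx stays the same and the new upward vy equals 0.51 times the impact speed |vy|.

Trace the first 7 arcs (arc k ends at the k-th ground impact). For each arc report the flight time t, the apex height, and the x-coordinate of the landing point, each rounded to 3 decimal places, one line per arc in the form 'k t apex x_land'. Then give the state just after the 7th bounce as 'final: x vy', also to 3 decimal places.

Arc 1: start y=17.990, vy=5.550 → t=2.564, apex=19.562, x_land=28.516, impact vy=-19.581
  bounce: vy ← 0.51·19.581 = 9.986
Arc 2: start y=0.000, vy=9.986 → t=2.038, apex=5.088, x_land=51.178, impact vy=-9.986
  bounce: vy ← 0.51·9.986 = 5.093
Arc 3: start y=0.000, vy=5.093 → t=1.039, apex=1.323, x_land=62.736, impact vy=-5.093
  bounce: vy ← 0.51·5.093 = 2.597
Arc 4: start y=0.000, vy=2.597 → t=0.530, apex=0.344, x_land=68.631, impact vy=-2.597
  bounce: vy ← 0.51·2.597 = 1.325
Arc 5: start y=0.000, vy=1.325 → t=0.270, apex=0.090, x_land=71.637, impact vy=-1.325
  bounce: vy ← 0.51·1.325 = 0.676
Arc 6: start y=0.000, vy=0.676 → t=0.138, apex=0.023, x_land=73.170, impact vy=-0.676
  bounce: vy ← 0.51·0.676 = 0.345
Arc 7: start y=0.000, vy=0.345 → t=0.070, apex=0.006, x_land=73.952, impact vy=-0.345
  bounce: vy ← 0.51·0.345 = 0.176

1 2.564 19.562 28.516
2 2.038 5.088 51.178
3 1.039 1.323 62.736
4 0.530 0.344 68.631
5 0.270 0.090 71.637
6 0.138 0.023 73.170
7 0.070 0.006 73.952
final: 73.952 0.176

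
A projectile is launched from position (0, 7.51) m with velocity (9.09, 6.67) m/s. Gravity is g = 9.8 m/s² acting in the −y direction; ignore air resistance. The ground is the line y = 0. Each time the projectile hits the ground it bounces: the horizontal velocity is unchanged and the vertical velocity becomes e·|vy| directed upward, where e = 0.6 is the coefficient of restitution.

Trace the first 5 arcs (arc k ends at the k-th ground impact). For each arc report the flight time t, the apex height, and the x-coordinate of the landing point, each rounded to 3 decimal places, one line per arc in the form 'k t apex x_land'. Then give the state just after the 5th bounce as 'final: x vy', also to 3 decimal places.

Arc 1: start y=7.510, vy=6.670 → t=2.093, apex=9.780, x_land=19.029, impact vy=-13.845
  bounce: vy ← 0.6·13.845 = 8.307
Arc 2: start y=0.000, vy=8.307 → t=1.695, apex=3.521, x_land=34.439, impact vy=-8.307
  bounce: vy ← 0.6·8.307 = 4.984
Arc 3: start y=0.000, vy=4.984 → t=1.017, apex=1.267, x_land=43.685, impact vy=-4.984
  bounce: vy ← 0.6·4.984 = 2.991
Arc 4: start y=0.000, vy=2.991 → t=0.610, apex=0.456, x_land=49.233, impact vy=-2.991
  bounce: vy ← 0.6·2.991 = 1.794
Arc 5: start y=0.000, vy=1.794 → t=0.366, apex=0.164, x_land=52.562, impact vy=-1.794
  bounce: vy ← 0.6·1.794 = 1.077

1 2.093 9.780 19.029
2 1.695 3.521 34.439
3 1.017 1.267 43.685
4 0.610 0.456 49.233
5 0.366 0.164 52.562
final: 52.562 1.077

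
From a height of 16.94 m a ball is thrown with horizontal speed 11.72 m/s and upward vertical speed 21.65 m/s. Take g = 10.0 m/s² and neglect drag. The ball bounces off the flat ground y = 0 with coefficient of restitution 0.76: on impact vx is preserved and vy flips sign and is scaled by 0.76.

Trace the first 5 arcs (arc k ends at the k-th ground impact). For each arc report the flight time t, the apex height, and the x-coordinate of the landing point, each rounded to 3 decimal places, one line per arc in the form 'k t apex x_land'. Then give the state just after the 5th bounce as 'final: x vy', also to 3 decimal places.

1 5.007 40.376 58.678
2 4.319 23.321 109.302
3 3.283 13.470 147.775
4 2.495 7.780 177.015
5 1.896 4.494 199.237
final: 199.237 7.205

Arc 1: start y=16.940, vy=21.650 → t=5.007, apex=40.376, x_land=58.678, impact vy=-28.417
  bounce: vy ← 0.76·28.417 = 21.597
Arc 2: start y=0.000, vy=21.597 → t=4.319, apex=23.321, x_land=109.302, impact vy=-21.597
  bounce: vy ← 0.76·21.597 = 16.414
Arc 3: start y=0.000, vy=16.414 → t=3.283, apex=13.470, x_land=147.775, impact vy=-16.414
  bounce: vy ← 0.76·16.414 = 12.474
Arc 4: start y=0.000, vy=12.474 → t=2.495, apex=7.780, x_land=177.015, impact vy=-12.474
  bounce: vy ← 0.76·12.474 = 9.481
Arc 5: start y=0.000, vy=9.481 → t=1.896, apex=4.494, x_land=199.237, impact vy=-9.481
  bounce: vy ← 0.76·9.481 = 7.205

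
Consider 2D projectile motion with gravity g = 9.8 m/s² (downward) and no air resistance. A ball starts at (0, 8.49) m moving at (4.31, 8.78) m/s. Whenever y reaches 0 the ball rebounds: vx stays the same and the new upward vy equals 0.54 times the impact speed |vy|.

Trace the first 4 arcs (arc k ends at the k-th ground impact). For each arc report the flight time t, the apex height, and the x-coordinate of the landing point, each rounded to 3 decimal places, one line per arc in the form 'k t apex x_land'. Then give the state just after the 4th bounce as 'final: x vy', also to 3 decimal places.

1 2.488 12.423 10.724
2 1.720 3.623 18.136
3 0.929 1.056 22.138
4 0.501 0.308 24.299
final: 24.299 1.327

Arc 1: start y=8.490, vy=8.780 → t=2.488, apex=12.423, x_land=10.724, impact vy=-15.604
  bounce: vy ← 0.54·15.604 = 8.426
Arc 2: start y=0.000, vy=8.426 → t=1.720, apex=3.623, x_land=18.136, impact vy=-8.426
  bounce: vy ← 0.54·8.426 = 4.550
Arc 3: start y=0.000, vy=4.550 → t=0.929, apex=1.056, x_land=22.138, impact vy=-4.550
  bounce: vy ← 0.54·4.550 = 2.457
Arc 4: start y=0.000, vy=2.457 → t=0.501, apex=0.308, x_land=24.299, impact vy=-2.457
  bounce: vy ← 0.54·2.457 = 1.327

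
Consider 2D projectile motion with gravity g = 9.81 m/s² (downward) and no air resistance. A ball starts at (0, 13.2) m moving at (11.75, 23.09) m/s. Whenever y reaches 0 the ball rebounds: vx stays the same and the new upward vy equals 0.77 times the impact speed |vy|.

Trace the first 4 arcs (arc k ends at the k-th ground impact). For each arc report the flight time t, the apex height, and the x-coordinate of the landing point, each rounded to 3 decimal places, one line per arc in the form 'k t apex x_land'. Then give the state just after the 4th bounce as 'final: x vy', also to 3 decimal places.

Arc 1: start y=13.200, vy=23.090 → t=5.223, apex=40.374, x_land=61.367, impact vy=-28.145
  bounce: vy ← 0.77·28.145 = 21.672
Arc 2: start y=0.000, vy=21.672 → t=4.418, apex=23.938, x_land=113.281, impact vy=-21.672
  bounce: vy ← 0.77·21.672 = 16.687
Arc 3: start y=0.000, vy=16.687 → t=3.402, apex=14.193, x_land=153.256, impact vy=-16.687
  bounce: vy ← 0.77·16.687 = 12.849
Arc 4: start y=0.000, vy=12.849 → t=2.620, apex=8.415, x_land=184.036, impact vy=-12.849
  bounce: vy ← 0.77·12.849 = 9.894

1 5.223 40.374 61.367
2 4.418 23.938 113.281
3 3.402 14.193 153.256
4 2.620 8.415 184.036
final: 184.036 9.894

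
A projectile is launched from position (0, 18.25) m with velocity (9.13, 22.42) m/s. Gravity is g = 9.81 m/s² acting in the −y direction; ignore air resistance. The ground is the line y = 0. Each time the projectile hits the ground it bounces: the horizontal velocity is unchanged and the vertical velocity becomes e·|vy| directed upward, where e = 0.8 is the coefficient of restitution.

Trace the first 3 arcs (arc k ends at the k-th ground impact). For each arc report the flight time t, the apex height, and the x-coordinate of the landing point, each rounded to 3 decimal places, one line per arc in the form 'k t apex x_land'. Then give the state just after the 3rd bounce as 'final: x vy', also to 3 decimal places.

Arc 1: start y=18.250, vy=22.420 → t=5.276, apex=43.870, x_land=48.170, impact vy=-29.338
  bounce: vy ← 0.8·29.338 = 23.470
Arc 2: start y=0.000, vy=23.470 → t=4.785, apex=28.077, x_land=91.857, impact vy=-23.470
  bounce: vy ← 0.8·23.470 = 18.776
Arc 3: start y=0.000, vy=18.776 → t=3.828, apex=17.969, x_land=126.807, impact vy=-18.776
  bounce: vy ← 0.8·18.776 = 15.021

1 5.276 43.870 48.170
2 4.785 28.077 91.857
3 3.828 17.969 126.807
final: 126.807 15.021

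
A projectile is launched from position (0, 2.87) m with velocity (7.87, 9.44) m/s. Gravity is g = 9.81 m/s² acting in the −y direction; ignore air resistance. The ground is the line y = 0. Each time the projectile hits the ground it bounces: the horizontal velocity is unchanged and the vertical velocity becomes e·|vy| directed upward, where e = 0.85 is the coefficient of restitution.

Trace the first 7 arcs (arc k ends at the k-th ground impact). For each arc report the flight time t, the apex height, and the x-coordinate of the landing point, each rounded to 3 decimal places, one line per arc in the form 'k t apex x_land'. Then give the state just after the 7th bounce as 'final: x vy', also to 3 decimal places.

1 2.192 7.412 17.248
2 2.090 5.355 33.694
3 1.776 3.869 47.673
4 1.510 2.795 59.556
5 1.283 2.020 69.656
6 1.091 1.459 78.241
7 0.927 1.054 85.539
final: 85.539 3.866

Arc 1: start y=2.870, vy=9.440 → t=2.192, apex=7.412, x_land=17.248, impact vy=-12.059
  bounce: vy ← 0.85·12.059 = 10.250
Arc 2: start y=0.000, vy=10.250 → t=2.090, apex=5.355, x_land=33.694, impact vy=-10.250
  bounce: vy ← 0.85·10.250 = 8.713
Arc 3: start y=0.000, vy=8.713 → t=1.776, apex=3.869, x_land=47.673, impact vy=-8.713
  bounce: vy ← 0.85·8.713 = 7.406
Arc 4: start y=0.000, vy=7.406 → t=1.510, apex=2.795, x_land=59.556, impact vy=-7.406
  bounce: vy ← 0.85·7.406 = 6.295
Arc 5: start y=0.000, vy=6.295 → t=1.283, apex=2.020, x_land=69.656, impact vy=-6.295
  bounce: vy ← 0.85·6.295 = 5.351
Arc 6: start y=0.000, vy=5.351 → t=1.091, apex=1.459, x_land=78.241, impact vy=-5.351
  bounce: vy ← 0.85·5.351 = 4.548
Arc 7: start y=0.000, vy=4.548 → t=0.927, apex=1.054, x_land=85.539, impact vy=-4.548
  bounce: vy ← 0.85·4.548 = 3.866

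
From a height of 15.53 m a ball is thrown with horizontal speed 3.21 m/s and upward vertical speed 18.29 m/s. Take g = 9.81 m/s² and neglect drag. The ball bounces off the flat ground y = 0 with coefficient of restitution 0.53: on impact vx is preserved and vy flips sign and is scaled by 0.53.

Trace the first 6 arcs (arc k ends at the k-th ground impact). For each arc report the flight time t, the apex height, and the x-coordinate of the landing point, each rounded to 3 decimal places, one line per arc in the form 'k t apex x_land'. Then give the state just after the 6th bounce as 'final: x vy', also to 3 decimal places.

Arc 1: start y=15.530, vy=18.290 → t=4.442, apex=32.580, x_land=14.258, impact vy=-25.283
  bounce: vy ← 0.53·25.283 = 13.400
Arc 2: start y=0.000, vy=13.400 → t=2.732, apex=9.152, x_land=23.027, impact vy=-13.400
  bounce: vy ← 0.53·13.400 = 7.102
Arc 3: start y=0.000, vy=7.102 → t=1.448, apex=2.571, x_land=27.675, impact vy=-7.102
  bounce: vy ← 0.53·7.102 = 3.764
Arc 4: start y=0.000, vy=3.764 → t=0.767, apex=0.722, x_land=30.138, impact vy=-3.764
  bounce: vy ← 0.53·3.764 = 1.995
Arc 5: start y=0.000, vy=1.995 → t=0.407, apex=0.203, x_land=31.444, impact vy=-1.995
  bounce: vy ← 0.53·1.995 = 1.057
Arc 6: start y=0.000, vy=1.057 → t=0.216, apex=0.057, x_land=32.136, impact vy=-1.057
  bounce: vy ← 0.53·1.057 = 0.560

1 4.442 32.580 14.258
2 2.732 9.152 23.027
3 1.448 2.571 27.675
4 0.767 0.722 30.138
5 0.407 0.203 31.444
6 0.216 0.057 32.136
final: 32.136 0.560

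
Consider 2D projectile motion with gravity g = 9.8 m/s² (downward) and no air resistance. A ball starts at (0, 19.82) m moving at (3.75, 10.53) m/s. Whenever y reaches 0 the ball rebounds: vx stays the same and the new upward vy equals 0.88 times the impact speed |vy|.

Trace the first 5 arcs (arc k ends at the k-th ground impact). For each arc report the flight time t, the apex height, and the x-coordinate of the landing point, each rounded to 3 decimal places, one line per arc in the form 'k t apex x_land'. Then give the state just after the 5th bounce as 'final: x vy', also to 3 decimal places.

1 3.355 25.477 12.580
2 4.013 19.730 27.630
3 3.532 15.279 40.873
4 3.108 11.832 52.528
5 2.735 9.162 62.783
final: 62.783 11.793

Arc 1: start y=19.820, vy=10.530 → t=3.355, apex=25.477, x_land=12.580, impact vy=-22.346
  bounce: vy ← 0.88·22.346 = 19.665
Arc 2: start y=0.000, vy=19.665 → t=4.013, apex=19.730, x_land=27.630, impact vy=-19.665
  bounce: vy ← 0.88·19.665 = 17.305
Arc 3: start y=0.000, vy=17.305 → t=3.532, apex=15.279, x_land=40.873, impact vy=-17.305
  bounce: vy ← 0.88·17.305 = 15.228
Arc 4: start y=0.000, vy=15.228 → t=3.108, apex=11.832, x_land=52.528, impact vy=-15.228
  bounce: vy ← 0.88·15.228 = 13.401
Arc 5: start y=0.000, vy=13.401 → t=2.735, apex=9.162, x_land=62.783, impact vy=-13.401
  bounce: vy ← 0.88·13.401 = 11.793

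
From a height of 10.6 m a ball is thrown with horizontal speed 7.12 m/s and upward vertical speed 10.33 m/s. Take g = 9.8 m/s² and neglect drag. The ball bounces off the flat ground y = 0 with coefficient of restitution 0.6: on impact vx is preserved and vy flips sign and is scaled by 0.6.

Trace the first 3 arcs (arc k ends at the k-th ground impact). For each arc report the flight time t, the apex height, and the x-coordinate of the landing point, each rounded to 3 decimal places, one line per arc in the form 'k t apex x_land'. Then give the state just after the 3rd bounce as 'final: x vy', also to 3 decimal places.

Arc 1: start y=10.600, vy=10.330 → t=2.864, apex=16.044, x_land=20.389, impact vy=-17.733
  bounce: vy ← 0.6·17.733 = 10.640
Arc 2: start y=0.000, vy=10.640 → t=2.171, apex=5.776, x_land=35.849, impact vy=-10.640
  bounce: vy ← 0.6·10.640 = 6.384
Arc 3: start y=0.000, vy=6.384 → t=1.303, apex=2.079, x_land=45.126, impact vy=-6.384
  bounce: vy ← 0.6·6.384 = 3.830

1 2.864 16.044 20.389
2 2.171 5.776 35.849
3 1.303 2.079 45.126
final: 45.126 3.830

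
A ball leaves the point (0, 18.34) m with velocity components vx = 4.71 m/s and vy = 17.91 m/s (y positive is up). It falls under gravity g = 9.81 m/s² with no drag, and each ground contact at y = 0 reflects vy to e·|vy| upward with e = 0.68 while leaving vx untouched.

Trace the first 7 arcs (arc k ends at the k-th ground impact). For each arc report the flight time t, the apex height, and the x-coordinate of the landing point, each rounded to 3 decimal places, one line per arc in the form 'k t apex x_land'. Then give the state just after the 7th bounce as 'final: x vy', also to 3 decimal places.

Arc 1: start y=18.340, vy=17.910 → t=4.485, apex=34.689, x_land=21.125, impact vy=-26.088
  bounce: vy ← 0.68·26.088 = 17.740
Arc 2: start y=0.000, vy=17.740 → t=3.617, apex=16.040, x_land=38.159, impact vy=-17.740
  bounce: vy ← 0.68·17.740 = 12.063
Arc 3: start y=0.000, vy=12.063 → t=2.459, apex=7.417, x_land=49.743, impact vy=-12.063
  bounce: vy ← 0.68·12.063 = 8.203
Arc 4: start y=0.000, vy=8.203 → t=1.672, apex=3.430, x_land=57.620, impact vy=-8.203
  bounce: vy ← 0.68·8.203 = 5.578
Arc 5: start y=0.000, vy=5.578 → t=1.137, apex=1.586, x_land=62.976, impact vy=-5.578
  bounce: vy ← 0.68·5.578 = 3.793
Arc 6: start y=0.000, vy=3.793 → t=0.773, apex=0.733, x_land=66.618, impact vy=-3.793
  bounce: vy ← 0.68·3.793 = 2.579
Arc 7: start y=0.000, vy=2.579 → t=0.526, apex=0.339, x_land=69.095, impact vy=-2.579
  bounce: vy ← 0.68·2.579 = 1.754

1 4.485 34.689 21.125
2 3.617 16.040 38.159
3 2.459 7.417 49.743
4 1.672 3.430 57.620
5 1.137 1.586 62.976
6 0.773 0.733 66.618
7 0.526 0.339 69.095
final: 69.095 1.754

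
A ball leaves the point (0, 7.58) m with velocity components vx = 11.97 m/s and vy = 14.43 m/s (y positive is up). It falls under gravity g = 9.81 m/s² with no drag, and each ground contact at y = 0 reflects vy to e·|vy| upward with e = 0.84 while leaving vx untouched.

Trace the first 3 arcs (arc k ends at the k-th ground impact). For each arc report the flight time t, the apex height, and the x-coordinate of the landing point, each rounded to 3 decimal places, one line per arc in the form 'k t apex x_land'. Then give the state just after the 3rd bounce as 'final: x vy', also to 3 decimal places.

Arc 1: start y=7.580, vy=14.430 → t=3.397, apex=18.193, x_land=40.660, impact vy=-18.893
  bounce: vy ← 0.84·18.893 = 15.870
Arc 2: start y=0.000, vy=15.870 → t=3.235, apex=12.837, x_land=79.389, impact vy=-15.870
  bounce: vy ← 0.84·15.870 = 13.331
Arc 3: start y=0.000, vy=13.331 → t=2.718, apex=9.058, x_land=111.921, impact vy=-13.331
  bounce: vy ← 0.84·13.331 = 11.198

1 3.397 18.193 40.660
2 3.235 12.837 79.389
3 2.718 9.058 111.921
final: 111.921 11.198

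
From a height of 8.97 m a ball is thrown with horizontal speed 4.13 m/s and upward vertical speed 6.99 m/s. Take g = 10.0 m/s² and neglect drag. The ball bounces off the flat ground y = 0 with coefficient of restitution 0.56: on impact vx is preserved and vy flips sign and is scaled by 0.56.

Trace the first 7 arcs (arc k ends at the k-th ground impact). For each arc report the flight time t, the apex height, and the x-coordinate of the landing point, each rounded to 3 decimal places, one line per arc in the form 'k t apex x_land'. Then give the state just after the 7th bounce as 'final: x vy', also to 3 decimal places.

Arc 1: start y=8.970, vy=6.990 → t=2.210, apex=11.413, x_land=9.127, impact vy=-15.108
  bounce: vy ← 0.56·15.108 = 8.461
Arc 2: start y=0.000, vy=8.461 → t=1.692, apex=3.579, x_land=16.115, impact vy=-8.461
  bounce: vy ← 0.56·8.461 = 4.738
Arc 3: start y=0.000, vy=4.738 → t=0.948, apex=1.122, x_land=20.029, impact vy=-4.738
  bounce: vy ← 0.56·4.738 = 2.653
Arc 4: start y=0.000, vy=2.653 → t=0.531, apex=0.352, x_land=22.220, impact vy=-2.653
  bounce: vy ← 0.56·2.653 = 1.486
Arc 5: start y=0.000, vy=1.486 → t=0.297, apex=0.110, x_land=23.448, impact vy=-1.486
  bounce: vy ← 0.56·1.486 = 0.832
Arc 6: start y=0.000, vy=0.832 → t=0.166, apex=0.035, x_land=24.135, impact vy=-0.832
  bounce: vy ← 0.56·0.832 = 0.466
Arc 7: start y=0.000, vy=0.466 → t=0.093, apex=0.011, x_land=24.520, impact vy=-0.466
  bounce: vy ← 0.56·0.466 = 0.261

1 2.210 11.413 9.127
2 1.692 3.579 16.115
3 0.948 1.122 20.029
4 0.531 0.352 22.220
5 0.297 0.110 23.448
6 0.166 0.035 24.135
7 0.093 0.011 24.520
final: 24.520 0.261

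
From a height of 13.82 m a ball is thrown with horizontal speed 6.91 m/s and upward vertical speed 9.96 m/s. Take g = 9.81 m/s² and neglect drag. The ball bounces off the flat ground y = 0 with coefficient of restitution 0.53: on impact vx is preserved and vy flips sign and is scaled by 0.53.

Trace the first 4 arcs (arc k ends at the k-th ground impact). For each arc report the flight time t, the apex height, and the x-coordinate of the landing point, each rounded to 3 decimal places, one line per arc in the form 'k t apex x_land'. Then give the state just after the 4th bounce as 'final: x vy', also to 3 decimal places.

Arc 1: start y=13.820, vy=9.960 → t=2.977, apex=18.876, x_land=20.571, impact vy=-19.244
  bounce: vy ← 0.53·19.244 = 10.200
Arc 2: start y=0.000, vy=10.200 → t=2.079, apex=5.302, x_land=34.940, impact vy=-10.200
  bounce: vy ← 0.53·10.200 = 5.406
Arc 3: start y=0.000, vy=5.406 → t=1.102, apex=1.489, x_land=42.555, impact vy=-5.406
  bounce: vy ← 0.53·5.406 = 2.865
Arc 4: start y=0.000, vy=2.865 → t=0.584, apex=0.418, x_land=46.592, impact vy=-2.865
  bounce: vy ← 0.53·2.865 = 1.518

1 2.977 18.876 20.571
2 2.079 5.302 34.940
3 1.102 1.489 42.555
4 0.584 0.418 46.592
final: 46.592 1.518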